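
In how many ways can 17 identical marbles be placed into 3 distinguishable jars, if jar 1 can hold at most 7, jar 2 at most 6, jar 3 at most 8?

By stars and bars, unrestricted non-negative solutions to x_1+…+x_3 = 17 number C(17+2,2) = 171.
Subtract solutions that violate a single cap (substitute x_i' = x_i − (cap_i+1)): x_1 ≥ 8 gives C(11,2) = 55; x_2 ≥ 7 gives C(12,2) = 66; x_3 ≥ 9 gives C(10,2) = 45. Together 166.
Add back pairs where two caps are both exceeded: 6 + 1 + 3 = 10.
By inclusion–exclusion the count is 171 − 166 + 10 = 15.

15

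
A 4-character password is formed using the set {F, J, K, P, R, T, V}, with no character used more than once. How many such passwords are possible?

This is a permutation of 4 out of 7: P(7,4) = 7!/3!.
7 × 6 × 5 × 4 = 840.

840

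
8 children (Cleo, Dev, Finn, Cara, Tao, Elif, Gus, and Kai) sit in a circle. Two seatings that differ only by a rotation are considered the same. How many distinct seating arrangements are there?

5040

Fix one person's seat to break rotational symmetry; the remaining 7 people can be arranged in (7)! = 5040 ways.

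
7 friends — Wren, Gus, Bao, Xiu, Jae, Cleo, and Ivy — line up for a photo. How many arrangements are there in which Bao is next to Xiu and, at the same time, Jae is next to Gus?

Treat {Bao,Xiu} as one block (2 orders) and {Jae,Gus} as another (2 orders).
That leaves 5 units to arrange: 2 × 2 × 5! = 4 × 120 = 480.

480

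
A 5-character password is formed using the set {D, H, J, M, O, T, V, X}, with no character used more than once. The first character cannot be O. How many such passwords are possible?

The first character has 8−1 = 7 choices (anything except O).
The remaining 4 characters are filled from the other 7 symbols without repetition: 7 × 6 × 5 × 4 = 840.
Total: 7 × 840 = 5880.

5880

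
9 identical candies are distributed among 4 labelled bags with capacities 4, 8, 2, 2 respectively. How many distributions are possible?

44

Without the upper bounds there are C(12,3) = 220 ways to split 9 among 4 bags.
Subtract solutions that violate a single cap (substitute x_i' = x_i − (cap_i+1)): x_1 ≥ 5 gives C(7,3) = 35; x_2 ≥ 9 gives C(3,3) = 1; x_3 ≥ 3 gives C(9,3) = 84; x_4 ≥ 3 gives C(9,3) = 84. Together 204.
Add back pairs where two caps are both exceeded: 0 + 4 + 4 + 0 + 0 + 20 = 28.
By inclusion–exclusion the count is 220 − 204 + 28 = 44.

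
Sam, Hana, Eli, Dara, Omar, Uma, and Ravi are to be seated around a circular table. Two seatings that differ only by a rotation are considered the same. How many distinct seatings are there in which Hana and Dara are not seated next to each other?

480

All circular seatings of 7 people number (6)! = 720.
Those with Hana next to Dara: fuse the pair into one unit and seat 6 units around a circle — 2·(5)! = 240.
Subtracting, 720 − 240 = 480.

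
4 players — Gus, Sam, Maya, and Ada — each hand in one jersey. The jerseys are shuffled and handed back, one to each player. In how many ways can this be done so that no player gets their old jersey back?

9

This is the derangement count D_4: permutations of 4 items with no fixed point.
By inclusion–exclusion this is Σ_{j=0}^{4} (−1)^j C(4,j)·(4−j)!.
Computing: 24 − 24 + 12 − 4 + 1 = 9.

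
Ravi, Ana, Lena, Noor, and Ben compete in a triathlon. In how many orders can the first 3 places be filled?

60

There are 5 choices for 1st place, 4 for 2nd, and 3 for 3rd.
That gives 5 × 4 × 3 = 60.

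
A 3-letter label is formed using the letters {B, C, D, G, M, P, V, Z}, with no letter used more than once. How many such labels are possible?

336

This is a permutation of 3 out of 8: P(8,3) = 8!/5!.
That product is 8 × 7 × 6 = 336.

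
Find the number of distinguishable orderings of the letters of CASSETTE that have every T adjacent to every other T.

1260

Treat the 2 copies of T as a single block. The multiset to arrange is then {TT, A, C, E, E, S, S}, 7 items in all.
That gives (7)!/(2!·2!) = 1260 arrangements.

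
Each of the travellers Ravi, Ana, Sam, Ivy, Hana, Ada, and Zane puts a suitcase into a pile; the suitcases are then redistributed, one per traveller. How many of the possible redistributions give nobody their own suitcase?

1854

This is the derangement count D_7: permutations of 7 items with no fixed point.
By inclusion–exclusion this is Σ_{j=0}^{7} (−1)^j C(7,j)·(7−j)!.
Computing: 5040 − 5040 + 2520 − 840 + 210 − 42 + 7 − 1 = 1854.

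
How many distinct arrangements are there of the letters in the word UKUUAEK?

The 7 letters of UKUUAEK have repeats: K appearing twice and U appearing 3 times.
Dividing 7! = 5040 by 3!·2! = 12 for the repeated letters gives 420.

420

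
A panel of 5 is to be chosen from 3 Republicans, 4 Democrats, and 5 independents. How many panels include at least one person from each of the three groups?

590

Total 5-person selections from all 12: C(12,5) = 792.
Selections missing a whole group: no Republicans → C(9,5) = 126; no Democrats → C(8,5) = 56; no independents → C(7,5) = 21.
Add back selections omitting two groups (i.e. drawn from a single group): C(3,5) + C(4,5) + C(5,5) = 1.
By inclusion–exclusion: 792 − 203 + 1 = 590.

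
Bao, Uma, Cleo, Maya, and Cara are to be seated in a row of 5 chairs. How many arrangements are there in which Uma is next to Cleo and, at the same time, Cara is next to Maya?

24

Treat {Uma,Cleo} as one block (2 orders) and {Cara,Maya} as another (2 orders).
That leaves 3 units to arrange: 2 × 2 × 3! = 4 × 6 = 24.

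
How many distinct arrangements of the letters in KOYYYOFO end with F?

140

With the last slot taken by F, it remains to arrange the other 7 letters (KOYYYOO).
Those 7 letters have O appearing 3 times and Y appearing 3 times, giving (7)!/(3!·3!) = 140.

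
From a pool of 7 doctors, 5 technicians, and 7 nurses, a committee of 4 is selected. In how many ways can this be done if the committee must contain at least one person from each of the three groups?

Unrestricted: C(19,4) = 3876 ways to pick any 4 of the 19.
Subtract selections that omit an entire group: no doctors → C(12,4) = 495; no technicians → C(14,4) = 1001; no nurses → C(12,4) = 495.
Add back selections omitting two groups (i.e. drawn from a single group): C(7,4) + C(5,4) + C(7,4) = 75.
By inclusion–exclusion: 3876 − 1991 + 75 = 1960.

1960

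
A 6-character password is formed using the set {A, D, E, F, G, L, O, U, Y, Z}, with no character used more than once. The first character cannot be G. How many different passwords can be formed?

136080

The first character has 10−1 = 9 choices (anything except G).
The remaining 5 characters are filled from the other 9 symbols without repetition: 9 × 8 × 7 × 6 × 5 = 15120.
Total: 9 × 15120 = 136080.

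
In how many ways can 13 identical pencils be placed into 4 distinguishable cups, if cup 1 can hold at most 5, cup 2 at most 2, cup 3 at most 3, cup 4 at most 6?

By stars and bars, unrestricted non-negative solutions to x_1+…+x_4 = 13 number C(13+3,3) = 560.
Subtract solutions that violate a single cap (substitute x_i' = x_i − (cap_i+1)): x_1 ≥ 6 gives C(10,3) = 120; x_2 ≥ 3 gives C(13,3) = 286; x_3 ≥ 4 gives C(12,3) = 220; x_4 ≥ 7 gives C(9,3) = 84. Together 710.
Add back pairs where two caps are both exceeded: 35 + 20 + 1 + 84 + 20 + 10 = 170.
Subtract triples: 1 + 0 + 0 + 0 = 1.
By inclusion–exclusion the count is 560 − 710 + 170 − 1 = 19.

19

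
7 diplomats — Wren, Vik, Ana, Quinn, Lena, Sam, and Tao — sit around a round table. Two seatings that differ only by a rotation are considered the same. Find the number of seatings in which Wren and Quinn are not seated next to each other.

480

All circular seatings of 7 people number (6)! = 720.
Those with Wren next to Quinn: fuse the pair into one unit and seat 6 units around a circle — 2·(5)! = 240.
Subtracting, 720 − 240 = 480.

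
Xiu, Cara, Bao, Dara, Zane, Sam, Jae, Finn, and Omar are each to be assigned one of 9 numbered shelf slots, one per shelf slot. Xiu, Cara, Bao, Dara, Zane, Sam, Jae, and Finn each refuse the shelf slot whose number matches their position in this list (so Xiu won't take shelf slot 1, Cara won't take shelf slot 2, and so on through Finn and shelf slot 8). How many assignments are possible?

Let Aᵢ (for 1 ≤ i ≤ 8) be the placements that put person i in their forbidden shelf slot. Any j of these fix j positions, leaving (9−j)! ways to fill the rest, and there are C(8,j) ways to pick which j.
By inclusion–exclusion, the number of valid placements is Σ_{j=0}^{8} (−1)^j C(8,j)·(9−j)!.
Computing: 362880 − 322560 + 141120 − 40320 + 8400 − 1344 + 168 − 16 + 1 = 148329.

148329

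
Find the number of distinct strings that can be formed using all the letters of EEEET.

5

EEEET has 5 letters with E appearing 4 times.
So there are 5! / (4!) = 5 distinguishable arrangements.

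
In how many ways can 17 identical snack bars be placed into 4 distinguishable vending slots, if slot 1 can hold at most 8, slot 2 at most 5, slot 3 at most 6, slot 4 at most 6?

Ignoring the caps, the number of non-negative solutions to x_1+…+x_4 = 17 is C(20,3) = 1140.
Subtract solutions that violate a single cap (substitute x_i' = x_i − (cap_i+1)): x_1 ≥ 9 gives C(11,3) = 165; x_2 ≥ 6 gives C(14,3) = 364; x_3 ≥ 7 gives C(13,3) = 286; x_4 ≥ 7 gives C(13,3) = 286. Together 1101.
Add back pairs where two caps are both exceeded: 10 + 4 + 4 + 35 + 35 + 20 = 108.
By inclusion–exclusion the count is 1140 − 1101 + 108 = 147.

147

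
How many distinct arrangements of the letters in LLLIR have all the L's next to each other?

6

Treat the 3 copies of L as a single block. The multiset to arrange is then {LLL, I, R}, 3 items in all.
All 3 items are distinct, so there are (3)! = 6 arrangements.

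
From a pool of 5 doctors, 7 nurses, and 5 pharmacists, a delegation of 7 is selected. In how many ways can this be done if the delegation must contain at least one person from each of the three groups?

Unrestricted: C(17,7) = 19448 ways to pick any 7 of the 17.
Subtract selections that omit an entire group: no doctors → C(12,7) = 792; no nurses → C(10,7) = 120; no pharmacists → C(12,7) = 792.
Add back selections omitting two groups (i.e. drawn from a single group): C(5,7) + C(7,7) + C(5,7) = 1.
By inclusion–exclusion: 19448 − 1704 + 1 = 17745.

17745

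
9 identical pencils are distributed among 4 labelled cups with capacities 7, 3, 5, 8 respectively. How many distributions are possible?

Ignoring the caps, the number of non-negative solutions to x_1+…+x_4 = 9 is C(12,3) = 220.
Subtract solutions that violate a single cap (substitute x_i' = x_i − (cap_i+1)): x_1 ≥ 8 gives C(4,3) = 4; x_2 ≥ 4 gives C(8,3) = 56; x_3 ≥ 6 gives C(6,3) = 20; x_4 ≥ 9 gives C(3,3) = 1. Together 81.
No two caps can be exceeded simultaneously, so the pair terms are all 0.
By inclusion–exclusion the count is 220 − 81 + 0 = 139.

139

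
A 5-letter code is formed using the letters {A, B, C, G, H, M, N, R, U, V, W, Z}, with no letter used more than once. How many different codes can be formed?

95040

This is a permutation of 5 out of 12: P(12,5) = 12!/7!.
That product is 12 × 11 × 10 × 9 × 8 = 95040.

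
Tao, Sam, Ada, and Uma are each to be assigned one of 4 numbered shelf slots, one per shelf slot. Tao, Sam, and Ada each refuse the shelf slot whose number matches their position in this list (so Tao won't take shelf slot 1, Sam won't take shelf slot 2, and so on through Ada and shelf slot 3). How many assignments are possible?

Let Aᵢ (for i ∈ {1, 2, 3}) be the placements that put person i in their forbidden shelf slot. Any j of these fix j positions, leaving (4−j)! ways to fill the rest, and there are C(3,j) ways to pick which j.
By inclusion–exclusion, the number of valid placements is Σ_{j=0}^{3} (−1)^j C(3,j)·(4−j)!.
Computing: 24 − 18 + 6 − 1 = 11.

11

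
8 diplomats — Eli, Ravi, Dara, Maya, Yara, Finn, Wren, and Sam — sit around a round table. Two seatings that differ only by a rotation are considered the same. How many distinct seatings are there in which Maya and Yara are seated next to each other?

Glue Maya and Yara into a block (2 internal orders). Seating 7 units around a circle gives (6)! arrangements.
So 2 × (6)! = 2 × 720 = 1440.

1440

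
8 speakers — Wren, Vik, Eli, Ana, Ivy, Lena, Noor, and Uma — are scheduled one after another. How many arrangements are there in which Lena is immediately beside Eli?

10080

Place the 6 others and the Lena-Eli pair as 7 objects in a line; the pair has 2 internal arrangements.
That gives 2 × 7! = 2 × 5040 = 10080.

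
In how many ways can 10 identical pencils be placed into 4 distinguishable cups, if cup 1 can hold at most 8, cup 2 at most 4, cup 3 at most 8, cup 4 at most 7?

212

Ignoring the caps, the number of non-negative solutions to x_1+…+x_4 = 10 is C(13,3) = 286.
Subtract solutions that violate a single cap (substitute x_i' = x_i − (cap_i+1)): x_1 ≥ 9 gives C(4,3) = 4; x_2 ≥ 5 gives C(8,3) = 56; x_3 ≥ 9 gives C(4,3) = 4; x_4 ≥ 8 gives C(5,3) = 10. Together 74.
No two caps can be exceeded simultaneously, so the pair terms are all 0.
By inclusion–exclusion the count is 286 − 74 + 0 = 212.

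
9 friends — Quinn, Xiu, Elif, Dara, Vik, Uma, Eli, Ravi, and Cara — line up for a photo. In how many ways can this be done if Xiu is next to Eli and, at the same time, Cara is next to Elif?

20160

Treat {Xiu,Eli} as one block (2 orders) and {Cara,Elif} as another (2 orders).
That leaves 7 units to arrange: 2 × 2 × 7! = 4 × 5040 = 20160.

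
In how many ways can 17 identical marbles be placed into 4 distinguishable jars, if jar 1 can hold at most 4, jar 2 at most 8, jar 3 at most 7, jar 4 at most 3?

51

By stars and bars, unrestricted non-negative solutions to x_1+…+x_4 = 17 number C(17+3,3) = 1140.
Subtract solutions that violate a single cap (substitute x_i' = x_i − (cap_i+1)): x_1 ≥ 5 gives C(15,3) = 455; x_2 ≥ 9 gives C(11,3) = 165; x_3 ≥ 8 gives C(12,3) = 220; x_4 ≥ 4 gives C(16,3) = 560. Together 1400.
Add back pairs where two caps are both exceeded: 20 + 35 + 165 + 1 + 35 + 56 = 312.
Subtract triples: 0 + 0 + 1 + 0 = 1.
By inclusion–exclusion the count is 1140 − 1400 + 312 − 1 = 51.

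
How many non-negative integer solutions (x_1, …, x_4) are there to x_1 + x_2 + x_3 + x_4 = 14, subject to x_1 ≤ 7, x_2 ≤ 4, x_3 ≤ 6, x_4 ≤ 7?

190

Ignoring the caps, the number of non-negative solutions to x_1+…+x_4 = 14 is C(17,3) = 680.
Subtract solutions that violate a single cap (substitute x_i' = x_i − (cap_i+1)): x_1 ≥ 8 gives C(9,3) = 84; x_2 ≥ 5 gives C(12,3) = 220; x_3 ≥ 7 gives C(10,3) = 120; x_4 ≥ 8 gives C(9,3) = 84. Together 508.
Add back pairs where two caps are both exceeded: 4 + 0 + 0 + 10 + 4 + 0 = 18.
By inclusion–exclusion the count is 680 − 508 + 18 = 190.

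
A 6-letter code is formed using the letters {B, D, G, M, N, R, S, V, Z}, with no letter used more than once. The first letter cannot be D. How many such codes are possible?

The first letter has 9−1 = 8 choices (anything except D).
The remaining 5 letters are filled from the other 8 symbols without repetition: 8 × 7 × 6 × 5 × 4 = 6720.
Total: 8 × 6720 = 53760.

53760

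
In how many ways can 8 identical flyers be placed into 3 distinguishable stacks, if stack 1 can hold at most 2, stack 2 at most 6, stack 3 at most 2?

6

Without the upper bounds there are C(10,2) = 45 ways to split 8 among 3 stacks.
Subtract solutions that violate a single cap (substitute x_i' = x_i − (cap_i+1)): x_1 ≥ 3 gives C(7,2) = 21; x_2 ≥ 7 gives C(3,2) = 3; x_3 ≥ 3 gives C(7,2) = 21. Together 45.
Add back pairs where two caps are both exceeded: 0 + 6 + 0 = 6.
By inclusion–exclusion the count is 45 − 45 + 6 = 6.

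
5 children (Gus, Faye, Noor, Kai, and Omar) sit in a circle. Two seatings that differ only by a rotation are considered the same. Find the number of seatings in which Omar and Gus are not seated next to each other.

12

All circular seatings of 5 people number (4)! = 24.
Seatings with Omar beside Gus: treat them as a block with 2 internal orders, giving 2 × (3)! = 12.
Subtracting, 24 − 12 = 12.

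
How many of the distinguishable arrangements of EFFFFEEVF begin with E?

With the first slot taken by E, it remains to arrange the other 8 letters (FFFFEEVF).
Those 8 letters have E appearing twice and F appearing 5 times, giving (8)!/(5!·2!) = 168.

168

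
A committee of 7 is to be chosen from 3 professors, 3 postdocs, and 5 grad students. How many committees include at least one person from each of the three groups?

314

Total 7-person selections from all 11: C(11,7) = 330.
Subtract selections that omit an entire group: no professors → C(8,7) = 8; no postdocs → C(8,7) = 8; no grad students → C(6,7) = 0.
Add back selections omitting two groups (i.e. drawn from a single group): C(3,7) + C(3,7) + C(5,7) = 0.
By inclusion–exclusion: 330 − 16 + 0 = 314.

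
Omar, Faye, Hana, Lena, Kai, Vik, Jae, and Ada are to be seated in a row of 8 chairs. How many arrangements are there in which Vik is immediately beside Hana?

Treat {Vik, Hana} as a single unit. There are 7 units to order, and the pair itself can be ordered 2 ways.
That gives 2 × 7! = 2 × 5040 = 10080.

10080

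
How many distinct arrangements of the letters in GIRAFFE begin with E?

Fix E in the first position and arrange the remaining 6 letters.
Those 6 letters have F appearing twice, giving (6)!/(2!) = 360.

360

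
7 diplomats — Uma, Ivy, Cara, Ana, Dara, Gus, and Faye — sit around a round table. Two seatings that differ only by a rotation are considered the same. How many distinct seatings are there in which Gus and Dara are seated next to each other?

240

Glue Gus and Dara into a block (2 internal orders). Seating 6 units around a circle gives (5)! arrangements.
So 2 × (5)! = 2 × 120 = 240.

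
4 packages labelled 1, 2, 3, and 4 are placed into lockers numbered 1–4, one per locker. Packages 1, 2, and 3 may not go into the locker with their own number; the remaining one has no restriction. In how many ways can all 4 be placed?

Let Aᵢ (for i ∈ {1, 2, 3}) be the placements that put package i in its forbidden locker. Any j of these fix j positions, leaving (4−j)! ways to fill the rest, and there are C(3,j) ways to pick which j.
By inclusion–exclusion, the number of valid placements is Σ_{j=0}^{3} (−1)^j C(3,j)·(4−j)!.
Computing: 24 − 18 + 6 − 1 = 11.

11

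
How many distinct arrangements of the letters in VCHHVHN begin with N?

With the first slot taken by N, it remains to arrange the other 6 letters (VCHHVH).
Those 6 letters have H appearing 3 times and V appearing twice, giving (6)!/(3!·2!) = 60.

60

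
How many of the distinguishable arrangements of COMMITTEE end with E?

With the last slot taken by E, it remains to arrange the other 8 letters (COMMITTE).
Those 8 letters have M appearing twice and T appearing twice, giving (8)!/(2!·2!) = 10080.

10080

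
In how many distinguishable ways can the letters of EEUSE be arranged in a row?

The 5 letters of EEUSE have repeats: E appearing 3 times.
Dividing 5! = 120 by 3! = 6 for the repeated letters gives 20.

20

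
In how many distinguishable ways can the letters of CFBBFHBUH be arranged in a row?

15120

CFBBFHBUH has 9 letters with B appearing 3 times, F appearing twice, and H appearing twice.
Dividing 9! = 362880 by 3!·2!·2! = 24 for the repeated letters gives 15120.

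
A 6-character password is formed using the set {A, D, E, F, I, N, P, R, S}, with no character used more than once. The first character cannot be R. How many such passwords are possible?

53760

The first character has 9−1 = 8 choices (anything except R).
The remaining 5 characters are filled from the other 8 symbols without repetition: 8 × 7 × 6 × 5 × 4 = 6720.
Total: 8 × 6720 = 53760.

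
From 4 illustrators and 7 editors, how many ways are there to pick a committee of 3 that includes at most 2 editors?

130

Split by how many editors are chosen (0 through 2).
Sum: C(7,0)·C(4,3) + C(7,1)·C(4,2) + C(7,2)·C(4,1) = 4 + 42 + 84 = 130.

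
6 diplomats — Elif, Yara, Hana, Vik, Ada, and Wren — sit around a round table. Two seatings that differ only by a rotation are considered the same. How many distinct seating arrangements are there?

Around a circle, 6 distinct people have 6!/6 = (5)! = 120 rotationally distinct seatings.

120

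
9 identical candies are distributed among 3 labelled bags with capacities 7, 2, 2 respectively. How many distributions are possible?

6

By stars and bars, unrestricted non-negative solutions to x_1+…+x_3 = 9 number C(9+2,2) = 55.
Subtract solutions that violate a single cap (substitute x_i' = x_i − (cap_i+1)): x_1 ≥ 8 gives C(3,2) = 3; x_2 ≥ 3 gives C(8,2) = 28; x_3 ≥ 3 gives C(8,2) = 28. Together 59.
Add back pairs where two caps are both exceeded: 0 + 0 + 10 = 10.
By inclusion–exclusion the count is 55 − 59 + 10 = 6.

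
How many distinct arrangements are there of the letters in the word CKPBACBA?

5040

CKPBACBA has 8 letters with A appearing twice, B appearing twice, and C appearing twice.
The number of distinct arrangements is 8!/(2!·2!·2!) = 40320/8 = 5040.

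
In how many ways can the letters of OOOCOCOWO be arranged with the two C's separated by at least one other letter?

Total arrangements of OOOCOCOWO: 9!/(6!·2!) = 252.
If the two C's are adjacent, glue them into one block, leaving 8 items to arrange: (8)!/(6!) = 56 ways.
Hence 252 − 56 = 196.

196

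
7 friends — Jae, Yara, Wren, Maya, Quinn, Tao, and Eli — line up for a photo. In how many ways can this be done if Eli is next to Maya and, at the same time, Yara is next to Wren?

480

Treat {Eli,Maya} as one block (2 orders) and {Yara,Wren} as another (2 orders).
That leaves 5 units to arrange: 2 × 2 × 5! = 4 × 120 = 480.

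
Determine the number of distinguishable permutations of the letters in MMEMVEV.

The 7 letters of MMEMVEV have repeats: E appearing twice, M appearing 3 times, and V appearing twice.
Dividing 7! = 5040 by 3!·2!·2! = 24 for the repeated letters gives 210.

210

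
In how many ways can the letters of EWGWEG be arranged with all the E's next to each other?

30

Treat the 2 copies of E as a single block. The multiset to arrange is then {EE, G, G, W, W}, 5 items in all.
That gives (5)!/(2!·2!) = 30 arrangements.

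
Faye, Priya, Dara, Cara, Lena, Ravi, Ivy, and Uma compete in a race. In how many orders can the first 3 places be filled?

336

This is an ordered selection of 3 from 8: P(8,3).
That gives 8 × 7 × 6 = 336.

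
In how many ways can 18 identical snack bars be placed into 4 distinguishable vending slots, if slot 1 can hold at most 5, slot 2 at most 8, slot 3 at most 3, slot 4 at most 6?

34

Ignoring the caps, the number of non-negative solutions to x_1+…+x_4 = 18 is C(21,3) = 1330.
Subtract solutions that violate a single cap (substitute x_i' = x_i − (cap_i+1)): x_1 ≥ 6 gives C(15,3) = 455; x_2 ≥ 9 gives C(12,3) = 220; x_3 ≥ 4 gives C(17,3) = 680; x_4 ≥ 7 gives C(14,3) = 364. Together 1719.
Add back pairs where two caps are both exceeded: 20 + 165 + 56 + 56 + 10 + 120 = 427.
Subtract triples: 0 + 0 + 4 + 0 = 4.
By inclusion–exclusion the count is 1330 − 1719 + 427 − 4 = 34.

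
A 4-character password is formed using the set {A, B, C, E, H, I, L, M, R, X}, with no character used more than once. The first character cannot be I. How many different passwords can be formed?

4536

The first character has 10−1 = 9 choices (anything except I).
The remaining 3 characters are filled from the other 9 symbols without repetition: 9 × 8 × 7 = 504.
Total: 9 × 504 = 4536.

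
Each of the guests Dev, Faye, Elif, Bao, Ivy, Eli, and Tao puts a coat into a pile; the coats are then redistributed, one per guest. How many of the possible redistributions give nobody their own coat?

1854

This is the derangement count D_7: permutations of 7 items with no fixed point.
By inclusion–exclusion this is Σ_{j=0}^{7} (−1)^j C(7,j)·(7−j)!.
Computing: 5040 − 5040 + 2520 − 840 + 210 − 42 + 7 − 1 = 1854.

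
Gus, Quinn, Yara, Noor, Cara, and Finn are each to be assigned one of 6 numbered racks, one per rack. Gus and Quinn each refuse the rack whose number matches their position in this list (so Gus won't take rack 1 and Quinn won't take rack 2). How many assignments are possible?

504

Let Aᵢ (for i ∈ {1, 2}) be the placements that put person i in their forbidden rack. Any j of these fix j positions, leaving (6−j)! ways to fill the rest, and there are C(2,j) ways to pick which j.
By inclusion–exclusion, the number of valid placements is Σ_{j=0}^{2} (−1)^j C(2,j)·(6−j)!.
Computing: 720 − 240 + 24 = 504.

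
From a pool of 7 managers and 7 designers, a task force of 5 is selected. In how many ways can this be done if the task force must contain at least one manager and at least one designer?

With no constraint there are C(14,5) = 2002 possible selections.
Subtract selections that omit an entire group: no managers → C(7,5) = 21; no designers → C(7,5) = 21.
Both groups omitted at once is impossible, so 2002 − 42 = 1960.

1960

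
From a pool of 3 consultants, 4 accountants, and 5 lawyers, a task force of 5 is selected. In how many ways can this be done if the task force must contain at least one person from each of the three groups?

590

With no constraint there are C(12,5) = 792 possible selections.
Subtract selections that omit an entire group: no consultants → C(9,5) = 126; no accountants → C(8,5) = 56; no lawyers → C(7,5) = 21.
Add back selections omitting two groups (i.e. drawn from a single group): C(3,5) + C(4,5) + C(5,5) = 1.
By inclusion–exclusion: 792 − 203 + 1 = 590.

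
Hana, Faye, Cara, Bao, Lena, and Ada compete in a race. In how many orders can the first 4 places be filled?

This is an ordered selection of 4 from 6: P(6,4).
That gives 6 × 5 × 4 × 3 = 360.

360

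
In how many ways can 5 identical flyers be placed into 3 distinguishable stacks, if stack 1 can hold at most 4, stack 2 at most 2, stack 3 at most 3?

11

By stars and bars, unrestricted non-negative solutions to x_1+…+x_3 = 5 number C(5+2,2) = 21.
Subtract solutions that violate a single cap (substitute x_i' = x_i − (cap_i+1)): x_1 ≥ 5 gives C(2,2) = 1; x_2 ≥ 3 gives C(4,2) = 6; x_3 ≥ 4 gives C(3,2) = 3. Together 10.
No two caps can be exceeded simultaneously, so the pair terms are all 0.
By inclusion–exclusion the count is 21 − 10 + 0 = 11.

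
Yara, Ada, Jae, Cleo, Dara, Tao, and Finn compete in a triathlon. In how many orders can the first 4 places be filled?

840

This is an ordered selection of 4 from 7: P(7,4).
That gives 7 × 6 × 5 × 4 = 840.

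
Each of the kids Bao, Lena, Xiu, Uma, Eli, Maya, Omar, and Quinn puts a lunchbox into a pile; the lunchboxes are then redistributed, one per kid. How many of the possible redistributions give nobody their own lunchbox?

14833

Count assignments avoiding every fixed point. For any j of the 8 kids fixed to their own lunchbox, the other 8−j can be arranged in (8−j)! ways.
By inclusion–exclusion this is Σ_{j=0}^{8} (−1)^j C(8,j)·(8−j)!.
Computing: 40320 − 40320 + 20160 − 6720 + 1680 − 336 + 56 − 8 + 1 = 14833.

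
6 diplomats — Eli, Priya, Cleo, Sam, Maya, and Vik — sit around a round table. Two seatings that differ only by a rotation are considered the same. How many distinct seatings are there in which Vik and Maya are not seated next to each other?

Without the restriction there are (5)! = 120 seatings.
Seatings with Vik beside Maya: treat them as a block with 2 internal orders, giving 2 × (4)! = 48.
Subtracting, 120 − 48 = 72.

72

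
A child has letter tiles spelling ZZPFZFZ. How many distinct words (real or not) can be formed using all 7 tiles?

105

Letter multiplicities in ZZPFZFZ: F×2, P×1, Z×4.
So there are 7! / (4!·2!) = 105 distinguishable arrangements.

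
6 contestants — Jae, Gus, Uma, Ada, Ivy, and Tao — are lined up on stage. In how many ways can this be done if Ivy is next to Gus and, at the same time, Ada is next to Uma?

96

Treat {Ivy,Gus} as one block (2 orders) and {Ada,Uma} as another (2 orders).
That leaves 4 units to arrange: 2 × 2 × 4! = 4 × 24 = 96.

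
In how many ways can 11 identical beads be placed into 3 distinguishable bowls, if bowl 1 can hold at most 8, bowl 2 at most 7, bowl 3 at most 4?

34

Ignoring the caps, the number of non-negative solutions to x_1+…+x_3 = 11 is C(13,2) = 78.
Subtract solutions that violate a single cap (substitute x_i' = x_i − (cap_i+1)): x_1 ≥ 9 gives C(4,2) = 6; x_2 ≥ 8 gives C(5,2) = 10; x_3 ≥ 5 gives C(8,2) = 28. Together 44.
No two caps can be exceeded simultaneously, so the pair terms are all 0.
By inclusion–exclusion the count is 78 − 44 + 0 = 34.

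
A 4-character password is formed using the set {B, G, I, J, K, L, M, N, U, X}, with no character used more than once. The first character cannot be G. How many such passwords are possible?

4536

The first character has 10−1 = 9 choices (anything except G).
The remaining 3 characters are filled from the other 9 symbols without repetition: 9 × 8 × 7 = 504.
Total: 9 × 504 = 4536.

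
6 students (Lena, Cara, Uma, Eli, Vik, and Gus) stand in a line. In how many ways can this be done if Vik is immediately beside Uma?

240

Place the 4 others and the Vik-Uma pair as 5 objects in a line; the pair has 2 internal arrangements.
So the count is 2·(5)! = 240.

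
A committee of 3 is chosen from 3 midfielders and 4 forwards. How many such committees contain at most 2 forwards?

31

Split by how many forwards are chosen (0 through 2).
Sum: C(4,0)·C(3,3) + C(4,1)·C(3,2) + C(4,2)·C(3,1) = 1 + 12 + 18 = 31.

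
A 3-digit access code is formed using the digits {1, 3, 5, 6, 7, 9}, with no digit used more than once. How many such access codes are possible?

120

This is a permutation of 3 out of 6: P(6,3) = 6!/3!.
6 × 5 × 4 = 120.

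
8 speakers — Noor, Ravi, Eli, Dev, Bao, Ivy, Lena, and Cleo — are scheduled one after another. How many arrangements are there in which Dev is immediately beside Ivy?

Treat {Dev, Ivy} as a single unit. There are 7 units to order, and the pair itself can be ordered 2 ways.
That gives 2 × 7! = 2 × 5040 = 10080.

10080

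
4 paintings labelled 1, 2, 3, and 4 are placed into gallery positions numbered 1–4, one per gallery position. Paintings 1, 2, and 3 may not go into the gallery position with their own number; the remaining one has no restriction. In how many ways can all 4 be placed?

Let Aᵢ (for i ∈ {1, 2, 3}) be the placements that put painting i in its forbidden gallery position. Any j of these fix j positions, leaving (4−j)! ways to fill the rest, and there are C(3,j) ways to pick which j.
By inclusion–exclusion, the number of valid placements is Σ_{j=0}^{3} (−1)^j C(3,j)·(4−j)!.
Computing: 24 − 18 + 6 − 1 = 11.

11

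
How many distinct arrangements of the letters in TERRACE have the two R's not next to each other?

900

Total arrangements of TERRACE: 7!/(2!·2!) = 1260.
If the two R's are adjacent, glue them into one block, leaving 6 items to arrange: (6)!/(2!) = 360 ways.
Subtracting, 1260 − 360 = 900 arrangements keep the R's apart.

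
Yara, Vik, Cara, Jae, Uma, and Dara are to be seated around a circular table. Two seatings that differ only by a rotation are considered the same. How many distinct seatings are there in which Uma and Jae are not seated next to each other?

72

Without the restriction there are (5)! = 120 seatings.
Seatings with Uma beside Jae: treat them as a block with 2 internal orders, giving 2 × (4)! = 48.
Subtracting, 120 − 48 = 72.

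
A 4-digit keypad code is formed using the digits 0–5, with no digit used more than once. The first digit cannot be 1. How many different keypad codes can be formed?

300

The first digit has 6−1 = 5 choices (anything except 1).
The remaining 3 digits are filled from the other 5 symbols without repetition: 5 × 4 × 3 = 60.
Total: 5 × 60 = 300.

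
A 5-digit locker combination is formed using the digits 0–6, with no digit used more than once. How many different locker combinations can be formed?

2520

With no repetition, fill the 5 digits in order: 7 choices, then 6, down to 3.
7 × 6 × 5 × 4 × 3 = 2520.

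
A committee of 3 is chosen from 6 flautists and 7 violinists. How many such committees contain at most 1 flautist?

Split by how many flautists are chosen (0 through 1).
Sum: C(6,0)·C(7,3) + C(6,1)·C(7,2) = 35 + 126 = 161.

161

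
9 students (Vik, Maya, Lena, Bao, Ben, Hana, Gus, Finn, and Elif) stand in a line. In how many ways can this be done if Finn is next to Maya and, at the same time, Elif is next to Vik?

20160

Treat {Finn,Maya} as one block (2 orders) and {Elif,Vik} as another (2 orders).
That leaves 7 units to arrange: 2 × 2 × 7! = 4 × 5040 = 20160.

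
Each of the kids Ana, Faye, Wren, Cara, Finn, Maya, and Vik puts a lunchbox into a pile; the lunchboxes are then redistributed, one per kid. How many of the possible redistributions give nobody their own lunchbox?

Let Aᵢ be the assignments in which kid i gets their own lunchbox. We want the size of the complement of A₁∪…∪A_7.
By inclusion–exclusion this is Σ_{j=0}^{7} (−1)^j C(7,j)·(7−j)!.
Computing: 5040 − 5040 + 2520 − 840 + 210 − 42 + 7 − 1 = 1854.

1854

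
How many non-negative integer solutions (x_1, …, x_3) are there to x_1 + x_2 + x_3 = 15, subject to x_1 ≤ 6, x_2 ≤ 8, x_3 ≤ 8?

35

By stars and bars, unrestricted non-negative solutions to x_1+…+x_3 = 15 number C(15+2,2) = 136.
Subtract solutions that violate a single cap (substitute x_i' = x_i − (cap_i+1)): x_1 ≥ 7 gives C(10,2) = 45; x_2 ≥ 9 gives C(8,2) = 28; x_3 ≥ 9 gives C(8,2) = 28. Together 101.
No two caps can be exceeded simultaneously, so the pair terms are all 0.
By inclusion–exclusion the count is 136 − 101 + 0 = 35.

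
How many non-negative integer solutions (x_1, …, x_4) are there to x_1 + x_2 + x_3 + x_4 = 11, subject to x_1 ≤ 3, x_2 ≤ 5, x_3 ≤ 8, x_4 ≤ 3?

86

Without the upper bounds there are C(14,3) = 364 ways to split 11 among 4 variables.
Subtract solutions that violate a single cap (substitute x_i' = x_i − (cap_i+1)): x_1 ≥ 4 gives C(10,3) = 120; x_2 ≥ 6 gives C(8,3) = 56; x_3 ≥ 9 gives C(5,3) = 10; x_4 ≥ 4 gives C(10,3) = 120. Together 306.
Add back pairs where two caps are both exceeded: 4 + 0 + 20 + 0 + 4 + 0 = 28.
By inclusion–exclusion the count is 364 − 306 + 28 = 86.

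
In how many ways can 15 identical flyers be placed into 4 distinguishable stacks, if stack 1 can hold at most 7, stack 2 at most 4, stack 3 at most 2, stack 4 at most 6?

Without the upper bounds there are C(18,3) = 816 ways to split 15 among 4 stacks.
Subtract solutions that violate a single cap (substitute x_i' = x_i − (cap_i+1)): x_1 ≥ 8 gives C(10,3) = 120; x_2 ≥ 5 gives C(13,3) = 286; x_3 ≥ 3 gives C(15,3) = 455; x_4 ≥ 7 gives C(11,3) = 165. Together 1026.
Add back pairs where two caps are both exceeded: 10 + 35 + 1 + 120 + 20 + 56 = 242.
Subtract triples: 0 + 0 + 0 + 1 = 1.
By inclusion–exclusion the count is 816 − 1026 + 242 − 1 = 31.

31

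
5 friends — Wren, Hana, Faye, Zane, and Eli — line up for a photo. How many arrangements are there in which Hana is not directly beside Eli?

Of the 5! = 120 arrangements, those with Hana and Eli adjacent number 2 × 4! = 48 (treat the pair as a block with 2 internal orders).
So 120 − 48 = 72 arrangements keep them apart.

72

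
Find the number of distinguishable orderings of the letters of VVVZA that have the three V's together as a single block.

6

Treat the 3 copies of V as a single block. The multiset to arrange is then {VVV, A, Z}, 3 items in all.
All 3 items are distinct, so there are (3)! = 6 arrangements.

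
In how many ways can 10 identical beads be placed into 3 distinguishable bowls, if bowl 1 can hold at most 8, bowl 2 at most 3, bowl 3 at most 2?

9

By stars and bars, unrestricted non-negative solutions to x_1+…+x_3 = 10 number C(10+2,2) = 66.
Subtract solutions that violate a single cap (substitute x_i' = x_i − (cap_i+1)): x_1 ≥ 9 gives C(3,2) = 3; x_2 ≥ 4 gives C(8,2) = 28; x_3 ≥ 3 gives C(9,2) = 36. Together 67.
Add back pairs where two caps are both exceeded: 0 + 0 + 10 = 10.
By inclusion–exclusion the count is 66 − 67 + 10 = 9.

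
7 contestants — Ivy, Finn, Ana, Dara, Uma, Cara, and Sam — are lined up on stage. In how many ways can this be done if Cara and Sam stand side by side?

Place the 5 others and the Cara-Sam pair as 6 objects in a line; the pair has 2 internal arrangements.
So the count is 2·(6)! = 1440.

1440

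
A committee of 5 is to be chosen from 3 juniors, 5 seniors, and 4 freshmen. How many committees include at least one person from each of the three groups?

Total 5-person selections from all 12: C(12,5) = 792.
Selections missing a whole group: no juniors → C(9,5) = 126; no seniors → C(7,5) = 21; no freshmen → C(8,5) = 56.
Add back selections omitting two groups (i.e. drawn from a single group): C(3,5) + C(5,5) + C(4,5) = 1.
By inclusion–exclusion: 792 − 203 + 1 = 590.

590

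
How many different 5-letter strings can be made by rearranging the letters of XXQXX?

5

The 5 letters of XXQXX have repeats: X appearing 4 times.
So there are 5! / (4!) = 5 distinguishable arrangements.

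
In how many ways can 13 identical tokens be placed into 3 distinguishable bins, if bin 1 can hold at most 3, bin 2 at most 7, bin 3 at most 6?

By stars and bars, unrestricted non-negative solutions to x_1+…+x_3 = 13 number C(13+2,2) = 105.
Subtract solutions that violate a single cap (substitute x_i' = x_i − (cap_i+1)): x_1 ≥ 4 gives C(11,2) = 55; x_2 ≥ 8 gives C(7,2) = 21; x_3 ≥ 7 gives C(8,2) = 28. Together 104.
Add back pairs where two caps are both exceeded: 3 + 6 + 0 = 9.
By inclusion–exclusion the count is 105 − 104 + 9 = 10.

10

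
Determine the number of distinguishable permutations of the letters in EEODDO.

90

The 6 letters of EEODDO have repeats: D appearing twice, E appearing twice, and O appearing twice.
The number of distinct arrangements is 6!/(2!·2!·2!) = 720/8 = 90.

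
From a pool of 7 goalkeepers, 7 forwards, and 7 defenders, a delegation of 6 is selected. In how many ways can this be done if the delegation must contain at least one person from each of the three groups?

45276

Unrestricted: C(21,6) = 54264 ways to pick any 6 of the 21.
Selections missing a whole group: no goalkeepers → C(14,6) = 3003; no forwards → C(14,6) = 3003; no defenders → C(14,6) = 3003.
Add back selections omitting two groups (i.e. drawn from a single group): C(7,6) + C(7,6) + C(7,6) = 21.
By inclusion–exclusion: 54264 − 9009 + 21 = 45276.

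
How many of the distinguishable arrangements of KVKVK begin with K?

6

With the first slot taken by K, it remains to arrange the other 4 letters (VKVK).
Those 4 letters have K appearing twice and V appearing twice, giving (4)!/(2!·2!) = 6.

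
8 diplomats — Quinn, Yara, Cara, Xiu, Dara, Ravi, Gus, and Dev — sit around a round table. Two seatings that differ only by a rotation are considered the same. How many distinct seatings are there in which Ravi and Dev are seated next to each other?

1440

Treat {Ravi, Dev} as one unit (2 internal orders) and seat the resulting 7 units around the table: (6)! circular arrangements.
So 2 × (6)! = 2 × 720 = 1440.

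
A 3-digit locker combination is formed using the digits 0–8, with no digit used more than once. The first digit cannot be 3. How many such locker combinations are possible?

448

The first digit has 9−1 = 8 choices (anything except 3).
The remaining 2 digits are filled from the other 8 symbols without repetition: 8 × 7 = 56.
Total: 8 × 56 = 448.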